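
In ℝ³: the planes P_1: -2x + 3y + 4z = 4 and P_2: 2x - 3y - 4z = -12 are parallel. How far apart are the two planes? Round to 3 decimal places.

Rescale P_2 by 1/(-1): -2x + 3y + 4z = 12. Then distance = |4 − 12| / √29 ≈ 1.486.

1.486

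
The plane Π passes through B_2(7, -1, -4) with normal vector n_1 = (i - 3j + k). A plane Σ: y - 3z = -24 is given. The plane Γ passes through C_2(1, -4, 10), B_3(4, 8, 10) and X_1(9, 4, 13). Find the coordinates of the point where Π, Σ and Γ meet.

(-2, 0, 8)

Π: n_1·r = n_1·B_2 gives x - 3y + z = 6.
C_2B_3 = (3, 12, 0), C_2X_1 = (8, 8, 3); a normal to Γ is C_2B_3 × C_2X_1 = (36, -9, -72).
Using C_2: Γ has equation 36x - 9y - 72z = -648.
Solving the 3×3 linear system x - 3y + z = 6, y - 3z = -24, 36x - 9y - 72z = -648 (e.g. by elimination or Cramer's rule, determinant = 189) gives (-2, 0, 8).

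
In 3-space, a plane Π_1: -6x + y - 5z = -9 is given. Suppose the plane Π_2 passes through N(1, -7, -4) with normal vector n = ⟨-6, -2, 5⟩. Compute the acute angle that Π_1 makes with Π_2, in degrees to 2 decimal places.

81.85

Π_2: n·r = n·N gives -6x - 2y + 5z = -12.
cos θ = |n₁·n₂| / (|n₁||n₂|) = |9| / (√62 · √65).
θ = arccos(0.14177) ≈ 81.85°.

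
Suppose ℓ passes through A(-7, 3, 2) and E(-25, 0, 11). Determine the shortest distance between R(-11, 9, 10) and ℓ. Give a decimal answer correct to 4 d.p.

A direction vector for ℓ is E − A = (-18, -3, 9).
Taking (-7, 3, 2) on ℓ with direction v = (-18, -3, 9): w = R − (-7, 3, 2) = (-4, 6, 8), and w × v = (78, -108, 120).
Distance = |w × v| / |v| = √32148 / √414 ≈ 8.8120.

8.8120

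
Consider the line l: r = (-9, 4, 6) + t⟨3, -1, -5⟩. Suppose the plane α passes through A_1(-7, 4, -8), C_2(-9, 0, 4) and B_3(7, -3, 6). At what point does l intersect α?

A_1C_2 = (-2, -4, 12), A_1B_3 = (14, -7, 14); a normal to α is A_1C_2 × A_1B_3 = (28, 196, 70).
Using A_1: α has equation 28x + 196y + 70z = 28.
Substitute r = (-9, 4, 6) + t(3, -1, -5) into the plane: 952 + (-462)t = 28, so t = 2.
Intersection: (-9, 4, 6) + 2·(3, -1, -5) = (-3, 2, -4).

(-3, 2, -4)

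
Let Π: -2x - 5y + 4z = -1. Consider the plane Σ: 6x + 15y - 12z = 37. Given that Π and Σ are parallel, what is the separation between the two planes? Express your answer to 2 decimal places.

Rescale Σ by 1/(-3): -2x - 5y + 4z = -37/3. Then distance = |-1 − (-37/3)| / √45 ≈ 1.69.

1.69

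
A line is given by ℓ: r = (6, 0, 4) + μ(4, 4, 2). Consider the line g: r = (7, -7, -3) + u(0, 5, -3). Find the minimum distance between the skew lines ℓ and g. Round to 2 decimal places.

Common perpendicular direction n = (4, 4, 2) × (0, 5, -3) = (-22, 12, 20).
With w = (7, -7, -3) − (6, 0, 4) = (1, -7, -7), w · n = -246.
Distance = |w · n| / |n| = |-246| / √1028 ≈ 7.67.

7.67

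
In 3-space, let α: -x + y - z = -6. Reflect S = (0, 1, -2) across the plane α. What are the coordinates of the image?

λ = (n·S − d)/|n|² = (3 − (-6))/3 = 3.
Reflection = S − 2λn = (0, 1, -2) − 6·(-1, 1, -1) = (6, -5, 4).

(6, -5, 4)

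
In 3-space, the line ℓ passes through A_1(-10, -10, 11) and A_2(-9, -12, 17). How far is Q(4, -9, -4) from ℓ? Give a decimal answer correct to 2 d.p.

A direction vector for ℓ is A_2 − A_1 = (1, -2, 6).
Taking (-10, -10, 11) on ℓ with direction v = (1, -2, 6): w = Q − (-10, -10, 11) = (14, 1, -15), and w × v = (-24, -99, -29).
Distance = |w × v| / |v| = √11218 / √41 ≈ 16.54.

16.54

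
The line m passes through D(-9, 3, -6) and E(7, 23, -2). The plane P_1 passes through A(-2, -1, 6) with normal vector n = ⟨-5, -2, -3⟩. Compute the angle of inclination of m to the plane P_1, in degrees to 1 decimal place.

A direction vector for m is E − D = (16, 20, 4).
P_1: n·r = n·A gives -5x - 2y - 3z = -6.
sin θ = |n·v| / (|n||v|) = |-132| / (√38 · √672) = 0.82603.
θ ≈ 55.7°.

55.7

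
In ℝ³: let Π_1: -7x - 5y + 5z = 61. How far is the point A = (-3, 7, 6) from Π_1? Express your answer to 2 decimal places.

n·A − d = (-7)·(-3) + (-5)·(7) + (5)·(6) − 61 = -45; |n| = √99.
Distance = |-45| / √99 = 45/√99 ≈ 4.52.

4.52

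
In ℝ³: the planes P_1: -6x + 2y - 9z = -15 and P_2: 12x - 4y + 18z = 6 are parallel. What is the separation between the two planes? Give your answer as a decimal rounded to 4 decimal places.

1.0909

Rescale P_2 by 1/(-2): -6x + 2y - 9z = -3. Then distance = |-15 − (-3)| / √121 ≈ 1.0909.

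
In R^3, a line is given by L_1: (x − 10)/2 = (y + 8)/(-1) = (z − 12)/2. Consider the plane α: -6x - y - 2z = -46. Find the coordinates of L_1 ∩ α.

(6, -6, 8)

L_1 has direction (2, -1, 2) through (10, -8, 12).
Substitute r = (10, -8, 12) + t(2, -1, 2) into the plane: -76 + (-15)t = -46, so t = -2.
Intersection: (10, -8, 12) + (-2)·(2, -1, 2) = (6, -6, 8).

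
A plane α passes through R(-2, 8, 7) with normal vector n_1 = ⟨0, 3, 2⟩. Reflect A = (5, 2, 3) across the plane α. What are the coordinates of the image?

(5, 14, 11)

α: n_1·r = n_1·R gives 3y + 2z = 38.
λ = (n·A − d)/|n|² = (12 − 38)/13 = -2.
Reflection = A − 2λn = (5, 2, 3) − (-4)·(0, 3, 2) = (5, 14, 11).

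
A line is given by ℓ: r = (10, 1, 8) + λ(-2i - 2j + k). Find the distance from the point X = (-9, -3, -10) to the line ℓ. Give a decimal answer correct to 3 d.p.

Taking (10, 1, 8) on ℓ with direction v = (-2, -2, 1): w = X − (10, 1, 8) = (-19, -4, -18), and w × v = (-40, 55, 30).
Distance = |w × v| / |v| = √5525 / √9 ≈ 24.777.

24.777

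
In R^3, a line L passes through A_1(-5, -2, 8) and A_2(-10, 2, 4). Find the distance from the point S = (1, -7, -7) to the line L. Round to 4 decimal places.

A direction vector for L is A_2 − A_1 = (-5, 4, -4).
Taking (-5, -2, 8) on L with direction v = (-5, 4, -4): w = S − (-5, -2, 8) = (6, -5, -15), and w × v = (80, 99, -1).
Distance = |w × v| / |v| = √16202 / √57 ≈ 16.8596.

16.8596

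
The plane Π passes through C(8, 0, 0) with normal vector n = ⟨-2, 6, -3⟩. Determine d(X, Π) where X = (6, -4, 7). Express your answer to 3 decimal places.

5.857

Π: n·r = n·C gives -2x + 6y - 3z = -16.
n·X − d = (-2)·(6) + (6)·(-4) + (-3)·(7) − (-16) = -41; |n| = √49.
Distance = |-41| / √49 = 41/√49 ≈ 5.857.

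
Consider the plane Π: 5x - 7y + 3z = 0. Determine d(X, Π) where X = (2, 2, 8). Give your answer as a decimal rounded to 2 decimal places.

2.20

n·X − d = (5)·(2) + (-7)·(2) + (3)·(8) − 0 = 20; |n| = √83.
Distance = |20| / √83 = 20/√83 ≈ 2.20.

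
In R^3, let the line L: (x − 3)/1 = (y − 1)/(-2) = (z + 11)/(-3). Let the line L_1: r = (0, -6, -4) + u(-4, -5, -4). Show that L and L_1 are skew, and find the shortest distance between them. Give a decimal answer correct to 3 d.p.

L has direction (1, -2, -3) through (3, 1, -11).
Common perpendicular direction n = (1, -2, -3) × (-4, -5, -4) = (-7, 16, -13).
With w = (0, -6, -4) − (3, 1, -11) = (-3, -7, 7), w · n = -182.
Since n ≠ 0 the lines are not parallel, and w · n = -182 ≠ 0 so they do not intersect; hence they are skew.
Distance = |w · n| / |n| = |-182| / √474 ≈ 8.360.

8.360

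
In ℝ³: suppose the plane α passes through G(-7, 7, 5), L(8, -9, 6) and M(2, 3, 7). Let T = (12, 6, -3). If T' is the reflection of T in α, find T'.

GL = (15, -16, 1), GM = (9, -4, 2); a normal to α is GL × GM = (-28, -21, 84).
Using G: α has equation -28x - 21y + 84z = 469.
λ = (n·T − d)/|n|² = (-714 − 469)/8281 = -1/7.
Reflection = T − 2λn = (12, 6, -3) − (-2/7)·(-28, -21, 84) = (4, 0, 21).

(4, 0, 21)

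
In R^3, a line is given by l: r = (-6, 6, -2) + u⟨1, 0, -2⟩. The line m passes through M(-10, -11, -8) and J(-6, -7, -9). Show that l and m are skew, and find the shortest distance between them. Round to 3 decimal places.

5.547

A direction vector for m is J − M = (4, 4, -1).
Common perpendicular direction n = (1, 0, -2) × (4, 4, -1) = (8, -7, 4).
With w = (-10, -11, -8) − (-6, 6, -2) = (-4, -17, -6), w · n = 63.
Since n ≠ 0 the lines are not parallel, and w · n = 63 ≠ 0 so they do not intersect; hence they are skew.
Distance = |w · n| / |n| = |63| / √129 ≈ 5.547.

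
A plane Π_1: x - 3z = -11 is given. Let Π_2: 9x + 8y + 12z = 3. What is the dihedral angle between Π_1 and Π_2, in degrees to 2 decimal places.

59.85

cos θ = |n₁·n₂| / (|n₁||n₂|) = |-27| / (√10 · √289).
θ = arccos(0.50224) ≈ 59.85°.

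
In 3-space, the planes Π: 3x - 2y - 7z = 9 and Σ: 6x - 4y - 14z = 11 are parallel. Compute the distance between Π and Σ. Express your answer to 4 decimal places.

Rescale Σ by 1/2: 3x - 2y - 7z = 11/2. Then distance = |9 − (11/2)| / √62 ≈ 0.4445.

0.4445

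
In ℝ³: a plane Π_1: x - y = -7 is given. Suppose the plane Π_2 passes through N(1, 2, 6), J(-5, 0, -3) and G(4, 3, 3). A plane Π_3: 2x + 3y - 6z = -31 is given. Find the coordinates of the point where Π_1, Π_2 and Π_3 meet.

(-8, -1, 2)

NJ = (-6, -2, -9), NG = (3, 1, -3); a normal to Π_2 is NJ × NG = (15, -45, 0).
Using N: Π_2 has equation 15x - 45y = -75.
Solving the 3×3 linear system x - y = -7, 15x - 45y = -75, 2x + 3y - 6z = -31 (e.g. by elimination or Cramer's rule, determinant = 180) gives (-8, -1, 2).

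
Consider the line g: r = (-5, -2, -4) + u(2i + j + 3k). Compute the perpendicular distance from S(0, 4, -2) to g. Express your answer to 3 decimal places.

5.516

Taking (-5, -2, -4) on g with direction v = (2, 1, 3): w = S − (-5, -2, -4) = (5, 6, 2), and w × v = (16, -11, -7).
Distance = |w × v| / |v| = √426 / √14 ≈ 5.516.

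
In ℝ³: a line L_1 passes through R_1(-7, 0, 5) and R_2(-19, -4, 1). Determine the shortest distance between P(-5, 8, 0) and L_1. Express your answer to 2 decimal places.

A direction vector for L_1 is R_2 − R_1 = (-12, -4, -4).
Taking (-7, 0, 5) on L_1 with direction v = (-12, -4, -4): w = P − (-7, 0, 5) = (2, 8, -5), and w × v = (-52, 68, 88).
Distance = |w × v| / |v| = √15072 / √176 ≈ 9.25.

9.25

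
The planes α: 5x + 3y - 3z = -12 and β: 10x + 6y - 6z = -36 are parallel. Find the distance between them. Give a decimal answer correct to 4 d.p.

0.9150

Rescale β by 1/2: 5x + 3y - 3z = -18. Then distance = |-12 − (-18)| / √43 ≈ 0.9150.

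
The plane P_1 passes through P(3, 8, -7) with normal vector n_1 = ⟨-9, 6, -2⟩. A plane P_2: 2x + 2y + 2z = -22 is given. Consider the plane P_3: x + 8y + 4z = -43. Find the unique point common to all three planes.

P_1: n_1·r = n_1·P gives -9x + 6y - 2z = 35.
Solving the 3×3 linear system -9x + 6y - 2z = 35, 2x + 2y + 2z = -22, x + 8y + 4z = -43 (e.g. by elimination or Cramer's rule, determinant = 8) gives (-11, -8, 8).

(-11, -8, 8)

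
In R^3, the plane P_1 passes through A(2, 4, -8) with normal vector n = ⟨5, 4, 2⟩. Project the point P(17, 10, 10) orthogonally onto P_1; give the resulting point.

(2, -2, 4)

P_1: n·r = n·A gives 5x + 4y + 2z = 10.
Foot = P − λn with λ = (n·P − d)/|n|² = (145 − 10)/45 = 3.
Foot = (17, 10, 10) − 3·(5, 4, 2) = (2, -2, 4).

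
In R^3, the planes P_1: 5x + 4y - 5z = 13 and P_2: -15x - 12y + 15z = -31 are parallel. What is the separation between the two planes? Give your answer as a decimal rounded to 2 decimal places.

Rescale P_2 by 1/(-3): 5x + 4y - 5z = 31/3. Then distance = |13 − (31/3)| / √66 ≈ 0.33.

0.33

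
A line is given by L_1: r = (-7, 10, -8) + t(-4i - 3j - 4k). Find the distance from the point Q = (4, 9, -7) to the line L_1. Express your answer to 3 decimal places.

Taking (-7, 10, -8) on L_1 with direction v = (-4, -3, -4): w = Q − (-7, 10, -8) = (11, -1, 1), and w × v = (7, 40, -37).
Distance = |w × v| / |v| = √3018 / √41 ≈ 8.580.

8.580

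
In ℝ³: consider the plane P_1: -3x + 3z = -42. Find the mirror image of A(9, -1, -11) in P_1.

λ = (n·A − d)/|n|² = (-60 − (-42))/18 = -1.
Reflection = A − 2λn = (9, -1, -11) − (-2)·(-3, 0, 3) = (3, -1, -5).

(3, -1, -5)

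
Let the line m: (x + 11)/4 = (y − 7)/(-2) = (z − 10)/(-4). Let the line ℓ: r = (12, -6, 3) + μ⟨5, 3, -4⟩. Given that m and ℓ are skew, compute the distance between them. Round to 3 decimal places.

11.933

m has direction (4, -2, -4) through (-11, 7, 10).
Common perpendicular direction n = (4, -2, -4) × (5, 3, -4) = (20, -4, 22).
With w = (12, -6, 3) − (-11, 7, 10) = (23, -13, -7), w · n = 358.
Distance = |w · n| / |n| = |358| / √900 ≈ 11.933.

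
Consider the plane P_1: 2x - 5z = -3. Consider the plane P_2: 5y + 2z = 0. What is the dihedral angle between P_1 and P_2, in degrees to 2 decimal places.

cos θ = |n₁·n₂| / (|n₁||n₂|) = |-10| / (√29 · √29).
θ = arccos(0.34483) ≈ 69.83°.

69.83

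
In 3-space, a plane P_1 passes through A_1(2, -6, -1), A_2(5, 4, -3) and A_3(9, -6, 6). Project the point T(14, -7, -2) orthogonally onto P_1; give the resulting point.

(8, -4, 4)

A_1A_2 = (3, 10, -2), A_1A_3 = (7, 0, 7); a normal to P_1 is A_1A_2 × A_1A_3 = (70, -35, -70).
Using A_1: P_1 has equation 70x - 35y - 70z = 420.
Foot = T − λn with λ = (n·T − d)/|n|² = (1365 − 420)/11025 = 3/35.
Foot = (14, -7, -2) − (3/35)·(70, -35, -70) = (8, -4, 4).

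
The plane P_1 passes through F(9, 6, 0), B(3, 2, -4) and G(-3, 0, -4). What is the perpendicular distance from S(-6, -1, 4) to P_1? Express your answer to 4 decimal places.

3.4286

FB = (-6, -4, -4), FG = (-12, -6, -4); a normal to P_1 is FB × FG = (-8, 24, -12).
Using F: P_1 has equation -8x + 24y - 12z = 72.
n·S − d = (-8)·(-6) + (24)·(-1) + (-12)·(4) − 72 = -96; |n| = √784.
Distance = |-96| / √784 = 96/√784 ≈ 3.4286.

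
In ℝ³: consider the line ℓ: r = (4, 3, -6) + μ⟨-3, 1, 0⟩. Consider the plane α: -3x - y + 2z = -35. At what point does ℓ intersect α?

(7, 2, -6)

Substitute r = (4, 3, -6) + t(-3, 1, 0) into the plane: -27 + 8t = -35, so t = -1.
Intersection: (4, 3, -6) + (-1)·(-3, 1, 0) = (7, 2, -6).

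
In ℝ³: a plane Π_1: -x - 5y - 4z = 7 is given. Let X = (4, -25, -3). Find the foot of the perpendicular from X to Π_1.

(7, -10, 9)

Foot = X − λn with λ = (n·X − d)/|n|² = (133 − 7)/42 = 3.
Foot = (4, -25, -3) − 3·(-1, -5, -4) = (7, -10, 9).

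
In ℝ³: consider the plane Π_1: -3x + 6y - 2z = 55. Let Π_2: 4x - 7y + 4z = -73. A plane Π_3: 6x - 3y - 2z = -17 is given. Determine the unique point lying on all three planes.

(-1, 7, -5)

Solving the 3×3 linear system -3x + 6y - 2z = 55, 4x - 7y + 4z = -73, 6x - 3y - 2z = -17 (e.g. by elimination or Cramer's rule, determinant = 54) gives (-1, 7, -5).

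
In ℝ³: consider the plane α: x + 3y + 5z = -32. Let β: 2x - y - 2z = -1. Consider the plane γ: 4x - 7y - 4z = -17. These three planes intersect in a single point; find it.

Solving the 3×3 linear system x + 3y + 5z = -32, 2x - y - 2z = -1, 4x - 7y - 4z = -17 (e.g. by elimination or Cramer's rule, determinant = -60) gives (-6, 3, -7).

(-6, 3, -7)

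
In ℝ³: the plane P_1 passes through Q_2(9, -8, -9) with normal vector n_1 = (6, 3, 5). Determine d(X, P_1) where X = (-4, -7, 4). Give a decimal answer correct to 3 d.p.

1.195

P_1: n_1·r = n_1·Q_2 gives 6x + 3y + 5z = -15.
n·X − d = (6)·(-4) + (3)·(-7) + (5)·(4) − (-15) = -10; |n| = √70.
Distance = |-10| / √70 = 10/√70 ≈ 1.195.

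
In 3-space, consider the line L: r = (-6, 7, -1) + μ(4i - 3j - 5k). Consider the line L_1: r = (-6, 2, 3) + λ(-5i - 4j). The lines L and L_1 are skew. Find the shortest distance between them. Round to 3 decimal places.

5.587

Common perpendicular direction n = (4, -3, -5) × (-5, -4, 0) = (-20, 25, -31).
With w = (-6, 2, 3) − (-6, 7, -1) = (0, -5, 4), w · n = -249.
Distance = |w · n| / |n| = |-249| / √1986 ≈ 5.587.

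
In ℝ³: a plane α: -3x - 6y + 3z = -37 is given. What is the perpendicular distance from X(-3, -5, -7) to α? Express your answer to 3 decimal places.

7.485

n·X − d = (-3)·(-3) + (-6)·(-5) + (3)·(-7) − (-37) = 55; |n| = √54.
Distance = |55| / √54 = 55/√54 ≈ 7.485.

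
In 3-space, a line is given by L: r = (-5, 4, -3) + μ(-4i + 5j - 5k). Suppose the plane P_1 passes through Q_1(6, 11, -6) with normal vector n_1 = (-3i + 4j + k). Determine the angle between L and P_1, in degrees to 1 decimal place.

40.7

P_1: n_1·r = n_1·Q_1 gives -3x + 4y + z = 20.
sin θ = |n·v| / (|n||v|) = |27| / (√26 · √66) = 0.65179.
θ ≈ 40.7°.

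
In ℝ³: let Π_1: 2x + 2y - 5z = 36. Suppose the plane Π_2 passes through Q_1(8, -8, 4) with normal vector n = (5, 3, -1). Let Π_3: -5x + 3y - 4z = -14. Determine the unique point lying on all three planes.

Π_2: n·r = n·Q_1 gives 5x + 3y - z = 12.
Solving the 3×3 linear system 2x + 2y - 5z = 36, 5x + 3y - z = 12, -5x + 3y - 4z = -14 (e.g. by elimination or Cramer's rule, determinant = -118) gives (5, -7, -8).

(5, -7, -8)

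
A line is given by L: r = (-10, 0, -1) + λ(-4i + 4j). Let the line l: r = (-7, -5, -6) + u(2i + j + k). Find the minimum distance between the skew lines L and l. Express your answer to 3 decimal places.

Common perpendicular direction n = (-4, 4, 0) × (2, 1, 1) = (4, 4, -12).
With w = (-7, -5, -6) − (-10, 0, -1) = (3, -5, -5), w · n = 52.
Distance = |w · n| / |n| = |52| / √176 ≈ 3.920.

3.920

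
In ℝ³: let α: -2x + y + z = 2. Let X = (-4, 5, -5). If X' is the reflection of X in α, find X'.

λ = (n·X − d)/|n|² = (8 − 2)/6 = 1.
Reflection = X − 2λn = (-4, 5, -5) − 2·(-2, 1, 1) = (0, 3, -7).

(0, 3, -7)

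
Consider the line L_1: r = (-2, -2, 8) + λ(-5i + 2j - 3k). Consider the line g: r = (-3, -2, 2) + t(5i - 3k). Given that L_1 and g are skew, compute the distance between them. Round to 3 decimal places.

Common perpendicular direction n = (-5, 2, -3) × (5, 0, -3) = (-6, -30, -10).
With w = (-3, -2, 2) − (-2, -2, 8) = (-1, 0, -6), w · n = 66.
Distance = |w · n| / |n| = |66| / √1036 ≈ 2.051.

2.051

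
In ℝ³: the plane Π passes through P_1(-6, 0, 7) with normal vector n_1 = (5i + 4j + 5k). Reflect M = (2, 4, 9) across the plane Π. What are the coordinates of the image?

Π: n_1·r = n_1·P_1 gives 5x + 4y + 5z = 5.
λ = (n·M − d)/|n|² = (71 − 5)/66 = 1.
Reflection = M − 2λn = (2, 4, 9) − 2·(5, 4, 5) = (-8, -4, -1).

(-8, -4, -1)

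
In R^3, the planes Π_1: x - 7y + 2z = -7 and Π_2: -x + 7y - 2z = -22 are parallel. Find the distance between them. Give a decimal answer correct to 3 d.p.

3.946

Rescale Π_2 by 1/(-1): x - 7y + 2z = 22. Then distance = |-7 − 22| / √54 ≈ 3.946.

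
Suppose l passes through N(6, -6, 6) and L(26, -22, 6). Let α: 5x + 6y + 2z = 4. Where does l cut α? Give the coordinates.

(-4, 2, 6)

A direction vector for l is L − N = (20, -16, 0).
Substitute r = (6, -6, 6) + t(20, -16, 0) into the plane: 6 + 4t = 4, so t = -1/2.
Intersection: (6, -6, 6) + (-1/2)·(20, -16, 0) = (-4, 2, 6).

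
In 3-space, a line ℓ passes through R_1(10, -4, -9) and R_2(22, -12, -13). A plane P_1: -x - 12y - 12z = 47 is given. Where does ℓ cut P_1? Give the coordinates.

(1, 2, -6)

A direction vector for ℓ is R_2 − R_1 = (12, -8, -4).
Substitute r = (10, -4, -9) + t(12, -8, -4) into the plane: 146 + 132t = 47, so t = -3/4.
Intersection: (10, -4, -9) + (-3/4)·(12, -8, -4) = (1, 2, -6).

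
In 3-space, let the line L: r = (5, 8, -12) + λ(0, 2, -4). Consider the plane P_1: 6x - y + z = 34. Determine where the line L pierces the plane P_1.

Substitute r = (5, 8, -12) + t(0, 2, -4) into the plane: 10 + (-6)t = 34, so t = -4.
Intersection: (5, 8, -12) + (-4)·(0, 2, -4) = (5, 0, 4).

(5, 0, 4)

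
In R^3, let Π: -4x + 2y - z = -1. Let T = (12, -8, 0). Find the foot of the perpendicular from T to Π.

Foot = T − λn with λ = (n·T − d)/|n|² = (-64 − (-1))/21 = -3.
Foot = (12, -8, 0) − (-3)·(-4, 2, -1) = (0, -2, -3).

(0, -2, -3)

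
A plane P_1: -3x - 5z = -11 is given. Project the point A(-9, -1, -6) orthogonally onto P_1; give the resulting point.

(-3, -1, 4)

Foot = A − λn with λ = (n·A − d)/|n|² = (57 − (-11))/34 = 2.
Foot = (-9, -1, -6) − 2·(-3, 0, -5) = (-3, -1, 4).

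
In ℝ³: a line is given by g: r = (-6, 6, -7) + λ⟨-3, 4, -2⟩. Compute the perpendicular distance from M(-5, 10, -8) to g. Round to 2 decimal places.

3.20

Taking (-6, 6, -7) on g with direction v = (-3, 4, -2): w = M − (-6, 6, -7) = (1, 4, -1), and w × v = (-4, 5, 16).
Distance = |w × v| / |v| = √297 / √29 ≈ 3.20.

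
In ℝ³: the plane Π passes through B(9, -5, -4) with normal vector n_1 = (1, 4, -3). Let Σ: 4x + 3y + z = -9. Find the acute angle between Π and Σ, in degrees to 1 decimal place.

60.0

Π: n_1·r = n_1·B gives x + 4y - 3z = 1.
cos θ = |n₁·n₂| / (|n₁||n₂|) = |13| / (√26 · √26).
θ = arccos(0.50000) ≈ 60.0°.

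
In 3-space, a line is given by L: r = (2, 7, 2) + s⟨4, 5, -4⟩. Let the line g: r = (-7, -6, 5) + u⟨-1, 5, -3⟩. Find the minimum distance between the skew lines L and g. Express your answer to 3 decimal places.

Common perpendicular direction n = (4, 5, -4) × (-1, 5, -3) = (5, 16, 25).
With w = (-7, -6, 5) − (2, 7, 2) = (-9, -13, 3), w · n = -178.
Distance = |w · n| / |n| = |-178| / √906 ≈ 5.914.

5.914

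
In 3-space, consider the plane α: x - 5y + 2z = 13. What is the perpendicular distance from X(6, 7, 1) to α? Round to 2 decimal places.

n·X − d = (1)·(6) + (-5)·(7) + (2)·(1) − 13 = -40; |n| = √30.
Distance = |-40| / √30 = 40/√30 ≈ 7.30.

7.30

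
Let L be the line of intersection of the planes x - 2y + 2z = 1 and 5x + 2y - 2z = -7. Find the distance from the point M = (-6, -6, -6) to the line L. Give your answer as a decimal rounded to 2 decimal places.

Direction of L: (1, -2, 2) × (5, 2, -2) = (0, 12, 12).
A point on L: solving the two plane equations with y = -6 gives (-1, -6, -5).
Taking (-1, -6, -5) on L with direction v = (0, 12, 12): w = M − (-1, -6, -5) = (-5, 0, -1), and w × v = (12, 60, -60).
Distance = |w × v| / |v| = √7344 / √288 ≈ 5.05.

5.05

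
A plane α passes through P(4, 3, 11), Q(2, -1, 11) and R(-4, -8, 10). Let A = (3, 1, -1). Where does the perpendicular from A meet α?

PQ = (-2, -4, 0), PR = (-8, -11, -1); a normal to α is PQ × PR = (4, -2, -10).
Using P: α has equation 4x - 2y - 10z = -100.
Foot = A − λn with λ = (n·A − d)/|n|² = (20 − (-100))/120 = 1.
Foot = (3, 1, -1) − 1·(4, -2, -10) = (-1, 3, 9).

(-1, 3, 9)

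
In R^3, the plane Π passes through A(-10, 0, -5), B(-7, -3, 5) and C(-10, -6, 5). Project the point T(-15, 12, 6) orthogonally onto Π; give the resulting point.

(-5, 2, 0)

AB = (3, -3, 10), AC = (0, -6, 10); a normal to Π is AB × AC = (30, -30, -18).
Using A: Π has equation 30x - 30y - 18z = -210.
Foot = T − λn with λ = (n·T − d)/|n|² = (-918 − (-210))/2124 = -1/3.
Foot = (-15, 12, 6) − (-1/3)·(30, -30, -18) = (-5, 2, 0).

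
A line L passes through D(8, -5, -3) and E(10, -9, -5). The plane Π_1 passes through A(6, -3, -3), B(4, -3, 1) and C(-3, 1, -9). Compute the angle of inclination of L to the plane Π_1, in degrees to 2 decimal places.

A direction vector for L is E − D = (2, -4, -2).
AB = (-2, 0, 4), AC = (-9, 4, -6); a normal to Π_1 is AB × AC = (-16, -48, -8).
Using A: Π_1 has equation -16x - 48y - 8z = 72.
sin θ = |n·v| / (|n||v|) = |176| / (√2624 · √24) = 0.70133.
θ ≈ 44.53°.

44.53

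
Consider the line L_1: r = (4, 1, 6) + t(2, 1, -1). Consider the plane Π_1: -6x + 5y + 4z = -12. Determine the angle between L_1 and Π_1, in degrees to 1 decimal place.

30.8

sin θ = |n·v| / (|n||v|) = |-11| / (√77 · √6) = 0.51177.
θ ≈ 30.8°.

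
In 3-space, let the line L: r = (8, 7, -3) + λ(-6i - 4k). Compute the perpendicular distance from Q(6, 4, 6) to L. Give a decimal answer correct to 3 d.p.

9.106

Taking (8, 7, -3) on L with direction v = (-6, 0, -4): w = Q − (8, 7, -3) = (-2, -3, 9), and w × v = (12, -62, -18).
Distance = |w × v| / |v| = √4312 / √52 ≈ 9.106.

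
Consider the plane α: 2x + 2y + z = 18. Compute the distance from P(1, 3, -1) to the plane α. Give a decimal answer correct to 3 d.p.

3.667

n·P − d = (2)·(1) + (2)·(3) + (1)·(-1) − 18 = -11; |n| = √9.
Distance = |-11| / √9 = 11/√9 ≈ 3.667.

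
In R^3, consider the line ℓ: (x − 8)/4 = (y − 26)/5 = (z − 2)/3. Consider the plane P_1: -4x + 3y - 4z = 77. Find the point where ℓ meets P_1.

(-4, 11, -7)

ℓ has direction (4, 5, 3) through (8, 26, 2).
Substitute r = (8, 26, 2) + t(4, 5, 3) into the plane: 38 + (-13)t = 77, so t = -3.
Intersection: (8, 26, 2) + (-3)·(4, 5, 3) = (-4, 11, -7).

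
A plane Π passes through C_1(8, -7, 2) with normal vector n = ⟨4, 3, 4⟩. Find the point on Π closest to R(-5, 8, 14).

(-9, 5, 10)

Π: n·r = n·C_1 gives 4x + 3y + 4z = 19.
Foot = R − λn with λ = (n·R − d)/|n|² = (60 − 19)/41 = 1.
Foot = (-5, 8, 14) − 1·(4, 3, 4) = (-9, 5, 10).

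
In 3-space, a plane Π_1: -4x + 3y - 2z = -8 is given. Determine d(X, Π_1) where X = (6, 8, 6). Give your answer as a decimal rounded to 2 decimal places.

0.74

n·X − d = (-4)·(6) + (3)·(8) + (-2)·(6) − (-8) = -4; |n| = √29.
Distance = |-4| / √29 = 4/√29 ≈ 0.74.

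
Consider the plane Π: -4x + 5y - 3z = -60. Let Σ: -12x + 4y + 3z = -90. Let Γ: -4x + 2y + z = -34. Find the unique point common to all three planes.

Solving the 3×3 linear system -4x + 5y - 3z = -60, -12x + 4y + 3z = -90, -4x + 2y + z = -34 (e.g. by elimination or Cramer's rule, determinant = 32) gives (6, -6, 2).

(6, -6, 2)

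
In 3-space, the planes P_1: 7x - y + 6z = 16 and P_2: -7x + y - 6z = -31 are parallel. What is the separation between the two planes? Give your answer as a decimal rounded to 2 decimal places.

1.62

Rescale P_2 by 1/(-1): 7x - y + 6z = 31. Then distance = |16 − 31| / √86 ≈ 1.62.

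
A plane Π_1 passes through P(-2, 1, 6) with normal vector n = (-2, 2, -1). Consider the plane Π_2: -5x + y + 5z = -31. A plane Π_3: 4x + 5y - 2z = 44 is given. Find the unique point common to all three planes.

(5, 4, -2)

Π_1: n·r = n·P gives -2x + 2y - z = 0.
Solving the 3×3 linear system -2x + 2y - z = 0, -5x + y + 5z = -31, 4x + 5y - 2z = 44 (e.g. by elimination or Cramer's rule, determinant = 103) gives (5, 4, -2).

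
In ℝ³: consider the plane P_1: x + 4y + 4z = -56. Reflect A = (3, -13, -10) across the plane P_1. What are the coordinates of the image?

λ = (n·A − d)/|n|² = (-89 − (-56))/33 = -1.
Reflection = A − 2λn = (3, -13, -10) − (-2)·(1, 4, 4) = (5, -5, -2).

(5, -5, -2)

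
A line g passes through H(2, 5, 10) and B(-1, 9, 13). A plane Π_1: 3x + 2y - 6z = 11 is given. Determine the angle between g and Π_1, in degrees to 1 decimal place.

A direction vector for g is B − H = (-3, 4, 3).
sin θ = |n·v| / (|n||v|) = |-19| / (√49 · √34) = 0.46550.
θ ≈ 27.7°.

27.7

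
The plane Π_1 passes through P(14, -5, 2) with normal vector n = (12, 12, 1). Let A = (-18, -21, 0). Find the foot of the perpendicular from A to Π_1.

(6, 3, 2)

Π_1: n·r = n·P gives 12x + 12y + z = 110.
Foot = A − λn with λ = (n·A − d)/|n|² = (-468 − 110)/289 = -2.
Foot = (-18, -21, 0) − (-2)·(12, 12, 1) = (6, 3, 2).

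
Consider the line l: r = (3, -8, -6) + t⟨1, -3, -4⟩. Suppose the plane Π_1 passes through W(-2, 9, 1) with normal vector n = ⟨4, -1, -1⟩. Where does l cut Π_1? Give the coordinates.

Π_1: n·r = n·W gives 4x - y - z = -18.
Substitute r = (3, -8, -6) + t(1, -3, -4) into the plane: 26 + 11t = -18, so t = -4.
Intersection: (3, -8, -6) + (-4)·(1, -3, -4) = (-1, 4, 10).

(-1, 4, 10)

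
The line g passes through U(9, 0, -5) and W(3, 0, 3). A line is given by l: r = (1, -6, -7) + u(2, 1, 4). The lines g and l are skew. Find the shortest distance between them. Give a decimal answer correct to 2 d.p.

A direction vector for g is W − U = (-6, 0, 8).
Common perpendicular direction n = (-6, 0, 8) × (2, 1, 4) = (-8, 40, -6).
With w = (1, -6, -7) − (9, 0, -5) = (-8, -6, -2), w · n = -164.
Distance = |w · n| / |n| = |-164| / √1700 ≈ 3.98.

3.98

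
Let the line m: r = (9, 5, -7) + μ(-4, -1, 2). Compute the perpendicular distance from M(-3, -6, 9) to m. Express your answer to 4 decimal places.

Taking (9, 5, -7) on m with direction v = (-4, -1, 2): w = M − (9, 5, -7) = (-12, -11, 16), and w × v = (-6, -40, -32).
Distance = |w × v| / |v| = √2660 / √21 ≈ 11.2546.

11.2546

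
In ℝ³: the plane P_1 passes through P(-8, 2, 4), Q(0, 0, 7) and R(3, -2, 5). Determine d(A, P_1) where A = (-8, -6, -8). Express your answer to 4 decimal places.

PQ = (8, -2, 3), PR = (11, -4, 1); a normal to P_1 is PQ × PR = (10, 25, -10).
Using P: P_1 has equation 10x + 25y - 10z = -70.
n·A − d = (10)·(-8) + (25)·(-6) + (-10)·(-8) − (-70) = -80; |n| = √825.
Distance = |-80| / √825 = 80/√825 ≈ 2.7852.

2.7852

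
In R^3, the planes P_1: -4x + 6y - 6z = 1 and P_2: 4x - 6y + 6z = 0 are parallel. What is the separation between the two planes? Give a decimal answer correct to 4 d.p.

0.1066

Rescale P_2 by 1/(-1): -4x + 6y - 6z = 0. Then distance = |1 − 0| / √88 ≈ 0.1066.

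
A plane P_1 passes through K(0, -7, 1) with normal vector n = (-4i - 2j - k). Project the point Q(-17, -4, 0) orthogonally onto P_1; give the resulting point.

P_1: n·r = n·K gives -4x - 2y - z = 13.
Foot = Q − λn with λ = (n·Q − d)/|n|² = (76 − 13)/21 = 3.
Foot = (-17, -4, 0) − 3·(-4, -2, -1) = (-5, 2, 3).

(-5, 2, 3)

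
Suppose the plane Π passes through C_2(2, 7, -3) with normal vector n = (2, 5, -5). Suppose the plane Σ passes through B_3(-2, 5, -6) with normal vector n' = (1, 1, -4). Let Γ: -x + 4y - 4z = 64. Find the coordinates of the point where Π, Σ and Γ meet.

(-8, 7, -7)

Π: n·r = n·C_2 gives 2x + 5y - 5z = 54.
Σ: n'·r = n'·B_3 gives x + y - 4z = 27.
Solving the 3×3 linear system 2x + 5y - 5z = 54, x + y - 4z = 27, -x + 4y - 4z = 64 (e.g. by elimination or Cramer's rule, determinant = 39) gives (-8, 7, -7).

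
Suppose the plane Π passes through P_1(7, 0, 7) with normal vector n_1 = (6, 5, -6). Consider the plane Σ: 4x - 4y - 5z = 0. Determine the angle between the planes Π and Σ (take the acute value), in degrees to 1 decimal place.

62.8

Π: n_1·r = n_1·P_1 gives 6x + 5y - 6z = 0.
cos θ = |n₁·n₂| / (|n₁||n₂|) = |34| / (√97 · √57).
θ = arccos(0.45725) ≈ 62.8°.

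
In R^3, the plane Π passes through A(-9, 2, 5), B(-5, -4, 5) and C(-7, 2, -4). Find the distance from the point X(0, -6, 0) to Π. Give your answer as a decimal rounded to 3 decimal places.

2.091

AB = (4, -6, 0), AC = (2, 0, -9); a normal to Π is AB × AC = (54, 36, 12).
Using A: Π has equation 54x + 36y + 12z = -354.
n·X − d = (54)·(0) + (36)·(-6) + (12)·(0) − (-354) = 138; |n| = √4356.
Distance = |138| / √4356 = 138/√4356 ≈ 2.091.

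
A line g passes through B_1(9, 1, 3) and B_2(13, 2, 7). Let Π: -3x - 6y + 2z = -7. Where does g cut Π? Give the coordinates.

(1, -1, -5)

A direction vector for g is B_2 − B_1 = (4, 1, 4).
Substitute r = (9, 1, 3) + t(4, 1, 4) into the plane: -27 + (-10)t = -7, so t = -2.
Intersection: (9, 1, 3) + (-2)·(4, 1, 4) = (1, -1, -5).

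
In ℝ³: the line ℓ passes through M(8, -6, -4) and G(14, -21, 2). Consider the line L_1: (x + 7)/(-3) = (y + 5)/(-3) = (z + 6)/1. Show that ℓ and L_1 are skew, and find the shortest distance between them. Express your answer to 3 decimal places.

A direction vector for ℓ is G − M = (6, -15, 6).
L_1 has direction (-3, -3, 1) through (-7, -5, -6).
Common perpendicular direction n = (6, -15, 6) × (-3, -3, 1) = (3, -24, -63).
With w = (-7, -5, -6) − (8, -6, -4) = (-15, 1, -2), w · n = 57.
Since n ≠ 0 the lines are not parallel, and w · n = 57 ≠ 0 so they do not intersect; hence they are skew.
Distance = |w · n| / |n| = |57| / √4554 ≈ 0.845.

0.845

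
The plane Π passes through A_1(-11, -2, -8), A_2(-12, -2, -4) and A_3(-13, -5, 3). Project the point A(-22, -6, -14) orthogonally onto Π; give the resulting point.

A_1A_2 = (-1, 0, 4), A_1A_3 = (-2, -3, 11); a normal to Π is A_1A_2 × A_1A_3 = (12, 3, 3).
Using A_1: Π has equation 12x + 3y + 3z = -162.
Foot = A − λn with λ = (n·A − d)/|n|² = (-324 − (-162))/162 = -1.
Foot = (-22, -6, -14) − (-1)·(12, 3, 3) = (-10, -3, -11).

(-10, -3, -11)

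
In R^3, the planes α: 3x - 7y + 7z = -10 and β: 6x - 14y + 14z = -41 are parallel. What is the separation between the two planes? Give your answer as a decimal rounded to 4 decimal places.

Rescale β by 1/2: 3x - 7y + 7z = -41/2. Then distance = |-10 − (-41/2)| / √107 ≈ 1.0151.

1.0151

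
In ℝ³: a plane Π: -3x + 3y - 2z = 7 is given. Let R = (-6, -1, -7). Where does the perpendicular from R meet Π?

Foot = R − λn with λ = (n·R − d)/|n|² = (29 − 7)/22 = 1.
Foot = (-6, -1, -7) − 1·(-3, 3, -2) = (-3, -4, -5).

(-3, -4, -5)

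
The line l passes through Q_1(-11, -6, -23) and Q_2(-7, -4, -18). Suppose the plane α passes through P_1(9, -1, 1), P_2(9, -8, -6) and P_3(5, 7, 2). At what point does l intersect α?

(5, 2, -3)

A direction vector for l is Q_2 − Q_1 = (4, 2, 5).
P_1P_2 = (0, -7, -7), P_1P_3 = (-4, 8, 1); a normal to α is P_1P_2 × P_1P_3 = (49, 28, -28).
Using P_1: α has equation 49x + 28y - 28z = 385.
Substitute r = (-11, -6, -23) + t(4, 2, 5) into the plane: -63 + 112t = 385, so t = 4.
Intersection: (-11, -6, -23) + 4·(4, 2, 5) = (5, 2, -3).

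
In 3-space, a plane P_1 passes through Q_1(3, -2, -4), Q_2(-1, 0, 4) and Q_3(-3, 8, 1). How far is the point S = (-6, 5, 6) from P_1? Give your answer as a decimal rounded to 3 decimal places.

1.915

Q_1Q_2 = (-4, 2, 8), Q_1Q_3 = (-6, 10, 5); a normal to P_1 is Q_1Q_2 × Q_1Q_3 = (-70, -28, -28).
Using Q_1: P_1 has equation -70x - 28y - 28z = -42.
n·S − d = (-70)·(-6) + (-28)·(5) + (-28)·(6) − (-42) = 154; |n| = √6468.
Distance = |154| / √6468 = 154/√6468 ≈ 1.915.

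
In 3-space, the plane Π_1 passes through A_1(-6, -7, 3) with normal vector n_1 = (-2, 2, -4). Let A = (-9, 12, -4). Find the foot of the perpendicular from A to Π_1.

Π_1: n_1·r = n_1·A_1 gives -2x + 2y - 4z = -14.
Foot = A − λn with λ = (n·A − d)/|n|² = (58 − (-14))/24 = 3.
Foot = (-9, 12, -4) − 3·(-2, 2, -4) = (-3, 6, 8).

(-3, 6, 8)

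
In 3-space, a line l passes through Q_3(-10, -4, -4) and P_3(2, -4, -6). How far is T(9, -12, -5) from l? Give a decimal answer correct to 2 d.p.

A direction vector for l is P_3 − Q_3 = (12, 0, -2).
Taking (-10, -4, -4) on l with direction v = (12, 0, -2): w = T − (-10, -4, -4) = (19, -8, -1), and w × v = (16, 26, 96).
Distance = |w × v| / |v| = √10148 / √148 ≈ 8.28.

8.28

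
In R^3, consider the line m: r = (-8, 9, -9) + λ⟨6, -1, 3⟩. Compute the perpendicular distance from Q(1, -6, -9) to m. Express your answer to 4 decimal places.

Taking (-8, 9, -9) on m with direction v = (6, -1, 3): w = Q − (-8, 9, -9) = (9, -15, 0), and w × v = (-45, -27, 81).
Distance = |w × v| / |v| = √9315 / √46 ≈ 14.2302.

14.2302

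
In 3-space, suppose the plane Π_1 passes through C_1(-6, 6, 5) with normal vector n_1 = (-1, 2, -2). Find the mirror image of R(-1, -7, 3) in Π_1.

(-7, 5, -9)

Π_1: n_1·r = n_1·C_1 gives -x + 2y - 2z = 8.
λ = (n·R − d)/|n|² = (-19 − 8)/9 = -3.
Reflection = R − 2λn = (-1, -7, 3) − (-6)·(-1, 2, -2) = (-7, 5, -9).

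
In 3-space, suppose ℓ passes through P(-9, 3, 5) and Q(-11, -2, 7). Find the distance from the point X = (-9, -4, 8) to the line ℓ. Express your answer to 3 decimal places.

2.657

A direction vector for ℓ is Q − P = (-2, -5, 2).
Taking (-9, 3, 5) on ℓ with direction v = (-2, -5, 2): w = X − (-9, 3, 5) = (0, -7, 3), and w × v = (1, -6, -14).
Distance = |w × v| / |v| = √233 / √33 ≈ 2.657.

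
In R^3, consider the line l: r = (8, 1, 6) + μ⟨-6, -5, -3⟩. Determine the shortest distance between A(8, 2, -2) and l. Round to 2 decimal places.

7.74

Taking (8, 1, 6) on l with direction v = (-6, -5, -3): w = A − (8, 1, 6) = (0, 1, -8), and w × v = (-43, 48, 6).
Distance = |w × v| / |v| = √4189 / √70 ≈ 7.74.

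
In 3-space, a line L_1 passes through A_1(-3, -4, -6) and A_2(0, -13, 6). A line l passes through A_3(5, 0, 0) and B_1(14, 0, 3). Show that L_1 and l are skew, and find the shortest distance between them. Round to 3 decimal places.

5.094

A direction vector for L_1 is A_2 − A_1 = (3, -9, 12).
A direction vector for l is B_1 − A_3 = (9, 0, 3).
Common perpendicular direction n = (3, -9, 12) × (9, 0, 3) = (-27, 99, 81).
With w = (5, 0, 0) − (-3, -4, -6) = (8, 4, 6), w · n = 666.
Since n ≠ 0 the lines are not parallel, and w · n = 666 ≠ 0 so they do not intersect; hence they are skew.
Distance = |w · n| / |n| = |666| / √17091 ≈ 5.094.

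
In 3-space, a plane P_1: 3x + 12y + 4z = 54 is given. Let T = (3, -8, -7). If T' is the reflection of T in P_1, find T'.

(9, 16, 1)

λ = (n·T − d)/|n|² = (-115 − 54)/169 = -1.
Reflection = T − 2λn = (3, -8, -7) − (-2)·(3, 12, 4) = (9, 16, 1).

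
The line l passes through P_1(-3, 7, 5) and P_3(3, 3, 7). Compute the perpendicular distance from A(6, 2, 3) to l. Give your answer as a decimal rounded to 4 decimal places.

4.7434

A direction vector for l is P_3 − P_1 = (6, -4, 2).
Taking (-3, 7, 5) on l with direction v = (6, -4, 2): w = A − (-3, 7, 5) = (9, -5, -2), and w × v = (-18, -30, -6).
Distance = |w × v| / |v| = √1260 / √56 ≈ 4.7434.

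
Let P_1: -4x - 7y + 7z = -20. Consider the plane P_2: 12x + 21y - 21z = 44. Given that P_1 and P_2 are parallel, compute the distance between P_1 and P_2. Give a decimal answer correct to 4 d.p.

Rescale P_2 by 1/(-3): -4x - 7y + 7z = -44/3. Then distance = |-20 − (-44/3)| / √114 ≈ 0.4995.

0.4995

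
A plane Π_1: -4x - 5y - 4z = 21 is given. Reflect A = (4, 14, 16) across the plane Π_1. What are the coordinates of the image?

(-20, -16, -8)

λ = (n·A − d)/|n|² = (-150 − 21)/57 = -3.
Reflection = A − 2λn = (4, 14, 16) − (-6)·(-4, -5, -4) = (-20, -16, -8).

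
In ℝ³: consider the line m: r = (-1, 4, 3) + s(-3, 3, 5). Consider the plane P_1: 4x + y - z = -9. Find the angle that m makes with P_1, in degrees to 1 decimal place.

30.2

sin θ = |n·v| / (|n||v|) = |-14| / (√18 · √43) = 0.50322.
θ ≈ 30.2°.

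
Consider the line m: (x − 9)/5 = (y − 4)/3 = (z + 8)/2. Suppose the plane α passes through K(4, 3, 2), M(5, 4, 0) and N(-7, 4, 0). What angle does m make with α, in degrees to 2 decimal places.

m has direction (5, 3, 2) through (9, 4, -8).
KM = (1, 1, -2), KN = (-11, 1, -2); a normal to α is KM × KN = (0, 24, 12).
Using K: α has equation 24y + 12z = 96.
sin θ = |n·v| / (|n||v|) = |96| / (√720 · √38) = 0.58038.
θ ≈ 35.48°.

35.48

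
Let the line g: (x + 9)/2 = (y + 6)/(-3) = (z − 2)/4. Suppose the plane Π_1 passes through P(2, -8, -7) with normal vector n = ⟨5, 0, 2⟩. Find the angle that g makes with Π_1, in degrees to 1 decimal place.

g has direction (2, -3, 4) through (-9, -6, 2).
Π_1: n·r = n·P gives 5x + 2z = -4.
sin θ = |n·v| / (|n||v|) = |18| / (√29 · √29) = 0.62069.
θ ≈ 38.4°.

38.4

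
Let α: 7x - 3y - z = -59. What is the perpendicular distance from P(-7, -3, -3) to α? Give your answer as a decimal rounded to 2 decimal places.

2.86

n·P − d = (7)·(-7) + (-3)·(-3) + (-1)·(-3) − (-59) = 22; |n| = √59.
Distance = |22| / √59 = 22/√59 ≈ 2.86.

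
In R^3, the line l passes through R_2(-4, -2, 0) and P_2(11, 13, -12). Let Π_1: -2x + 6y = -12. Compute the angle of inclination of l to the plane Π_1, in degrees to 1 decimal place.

A direction vector for l is P_2 − R_2 = (15, 15, -12).
sin θ = |n·v| / (|n||v|) = |60| / (√40 · √594) = 0.38925.
θ ≈ 22.9°.

22.9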